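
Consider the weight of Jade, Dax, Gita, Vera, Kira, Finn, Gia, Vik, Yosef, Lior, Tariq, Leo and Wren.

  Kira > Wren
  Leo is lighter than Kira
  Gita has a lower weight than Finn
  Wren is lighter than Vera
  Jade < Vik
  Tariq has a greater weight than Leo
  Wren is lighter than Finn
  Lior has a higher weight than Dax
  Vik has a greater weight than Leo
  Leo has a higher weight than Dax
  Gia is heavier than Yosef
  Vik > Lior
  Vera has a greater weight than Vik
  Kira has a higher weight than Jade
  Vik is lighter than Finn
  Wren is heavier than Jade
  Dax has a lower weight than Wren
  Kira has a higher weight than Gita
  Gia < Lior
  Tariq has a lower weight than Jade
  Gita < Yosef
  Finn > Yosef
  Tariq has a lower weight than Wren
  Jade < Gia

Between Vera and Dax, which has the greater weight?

Dax < Leo < Tariq < Jade < Gia < Lior < Vik < Vera, by transitivity through Leo, Tariq, Jade, Gia, Lior, Vik.
So Dax < Vera; Vera is the heavier of the two.

Vera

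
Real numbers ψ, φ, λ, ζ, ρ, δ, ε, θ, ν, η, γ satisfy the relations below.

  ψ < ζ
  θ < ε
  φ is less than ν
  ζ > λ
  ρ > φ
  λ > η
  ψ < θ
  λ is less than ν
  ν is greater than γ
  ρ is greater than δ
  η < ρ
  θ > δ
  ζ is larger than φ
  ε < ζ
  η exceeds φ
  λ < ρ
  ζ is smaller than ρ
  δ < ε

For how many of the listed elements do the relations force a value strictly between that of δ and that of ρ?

Chaining upward from δ reaches: θ, ε, ζ.
Chaining downward from ρ reaches: φ, η, λ, ψ, θ, ε, ζ.
Strictly between δ and ρ are those in both lists: θ, ε, ζ — 3 elements.

3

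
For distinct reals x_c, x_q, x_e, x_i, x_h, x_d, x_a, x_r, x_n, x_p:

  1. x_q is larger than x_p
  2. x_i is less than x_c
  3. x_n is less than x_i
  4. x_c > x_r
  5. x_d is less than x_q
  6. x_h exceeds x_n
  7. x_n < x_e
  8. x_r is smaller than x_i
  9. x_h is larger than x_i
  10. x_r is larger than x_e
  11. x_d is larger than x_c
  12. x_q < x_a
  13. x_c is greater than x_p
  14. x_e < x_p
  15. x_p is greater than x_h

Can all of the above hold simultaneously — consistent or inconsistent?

consistent

Every relation is compatible with x_n < x_e < x_r < x_i < x_h < x_p < x_c < x_d < x_q < x_a; the set is consistent.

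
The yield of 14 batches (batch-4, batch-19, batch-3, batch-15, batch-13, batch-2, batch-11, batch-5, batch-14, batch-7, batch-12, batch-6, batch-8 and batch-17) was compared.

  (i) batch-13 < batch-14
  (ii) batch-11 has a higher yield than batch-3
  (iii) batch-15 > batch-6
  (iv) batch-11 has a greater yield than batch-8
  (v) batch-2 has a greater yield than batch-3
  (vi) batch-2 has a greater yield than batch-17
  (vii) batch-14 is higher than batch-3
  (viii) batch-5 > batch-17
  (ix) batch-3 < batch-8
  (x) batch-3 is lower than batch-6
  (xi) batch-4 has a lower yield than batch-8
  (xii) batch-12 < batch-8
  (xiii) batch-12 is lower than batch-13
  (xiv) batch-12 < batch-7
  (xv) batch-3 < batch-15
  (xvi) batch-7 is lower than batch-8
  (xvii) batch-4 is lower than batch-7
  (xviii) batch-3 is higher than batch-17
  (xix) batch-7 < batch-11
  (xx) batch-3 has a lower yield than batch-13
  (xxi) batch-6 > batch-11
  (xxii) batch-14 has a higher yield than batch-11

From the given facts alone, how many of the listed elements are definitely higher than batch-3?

7

Directly above batch-3: batch-13, batch-2, batch-8, batch-11, batch-6, batch-15, batch-14.
No other element is forced above batch-3 by the given relations, so the count is 7.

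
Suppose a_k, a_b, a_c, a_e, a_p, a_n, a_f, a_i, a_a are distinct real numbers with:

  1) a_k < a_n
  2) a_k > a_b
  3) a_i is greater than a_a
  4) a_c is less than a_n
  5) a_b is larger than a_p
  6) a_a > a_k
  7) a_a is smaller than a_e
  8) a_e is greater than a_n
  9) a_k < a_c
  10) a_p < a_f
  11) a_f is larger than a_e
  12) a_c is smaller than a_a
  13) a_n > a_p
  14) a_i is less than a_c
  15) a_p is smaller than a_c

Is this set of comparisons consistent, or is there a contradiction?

Chaining the given relations yields a_a < a_i < a_c, so a_a < a_c. But one relation states a_c < a_a. These cannot both hold.

inconsistent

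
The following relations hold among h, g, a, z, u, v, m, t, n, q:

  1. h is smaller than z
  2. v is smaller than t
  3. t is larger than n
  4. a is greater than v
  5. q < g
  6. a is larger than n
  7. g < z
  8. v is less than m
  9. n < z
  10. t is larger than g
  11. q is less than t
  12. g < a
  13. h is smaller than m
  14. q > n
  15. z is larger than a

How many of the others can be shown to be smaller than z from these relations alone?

6

Directly below z: n, h, g, a.
One step further: v, q (6 so far).
Nothing else is reachable below z; 6 in all.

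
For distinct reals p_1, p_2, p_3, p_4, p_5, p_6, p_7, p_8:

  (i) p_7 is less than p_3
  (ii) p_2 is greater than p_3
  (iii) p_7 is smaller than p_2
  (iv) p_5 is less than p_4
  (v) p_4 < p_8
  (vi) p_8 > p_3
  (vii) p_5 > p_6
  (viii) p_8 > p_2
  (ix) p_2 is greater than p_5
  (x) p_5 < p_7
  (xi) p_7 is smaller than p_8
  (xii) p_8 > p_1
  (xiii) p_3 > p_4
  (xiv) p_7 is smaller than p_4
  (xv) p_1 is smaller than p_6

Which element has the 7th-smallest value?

p_2

Piecing the relations together gives one ordering: p_1 < p_6 < p_5 < p_7 < p_4 < p_3 < p_2 < p_8.
The 7th smallest is p_2.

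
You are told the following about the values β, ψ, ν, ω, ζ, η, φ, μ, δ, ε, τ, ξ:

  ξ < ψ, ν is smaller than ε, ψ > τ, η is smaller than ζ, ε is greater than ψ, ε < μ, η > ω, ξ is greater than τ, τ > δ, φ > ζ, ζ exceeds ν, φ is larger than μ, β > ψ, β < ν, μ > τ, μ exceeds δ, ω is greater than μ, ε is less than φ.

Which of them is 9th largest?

ψ

Piecing the relations together gives one ordering: δ < τ < ξ < ψ < β < ν < ε < μ < ω < η < ζ < φ.
Counting 9 from the largest end gives ψ.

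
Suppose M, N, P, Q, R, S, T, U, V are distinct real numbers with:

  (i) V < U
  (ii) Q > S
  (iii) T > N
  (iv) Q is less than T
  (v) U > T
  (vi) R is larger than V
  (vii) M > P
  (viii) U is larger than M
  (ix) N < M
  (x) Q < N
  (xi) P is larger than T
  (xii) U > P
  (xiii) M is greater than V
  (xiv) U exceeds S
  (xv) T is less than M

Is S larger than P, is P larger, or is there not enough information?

P

S < Q and Q < N give S < N.
Then N < T extends the chain to T.
Then T < P extends the chain to P.
So P is larger.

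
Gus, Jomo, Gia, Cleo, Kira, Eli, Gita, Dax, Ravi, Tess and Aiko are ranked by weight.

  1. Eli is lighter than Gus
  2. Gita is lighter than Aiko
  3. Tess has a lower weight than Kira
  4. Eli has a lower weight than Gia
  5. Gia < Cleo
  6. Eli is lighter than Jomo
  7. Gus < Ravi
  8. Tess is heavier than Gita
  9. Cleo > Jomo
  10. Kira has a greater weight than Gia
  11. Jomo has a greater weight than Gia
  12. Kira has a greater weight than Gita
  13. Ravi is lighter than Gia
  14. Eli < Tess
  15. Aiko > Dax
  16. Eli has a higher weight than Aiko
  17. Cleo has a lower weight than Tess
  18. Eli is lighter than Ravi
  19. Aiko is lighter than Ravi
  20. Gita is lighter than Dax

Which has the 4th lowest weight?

Eli

The consecutive relations fix a unique order: Gita < Dax < Aiko < Eli < Gus < Ravi < Gia < Jomo < Cleo < Tess < Kira.
The 4th smallest is Eli.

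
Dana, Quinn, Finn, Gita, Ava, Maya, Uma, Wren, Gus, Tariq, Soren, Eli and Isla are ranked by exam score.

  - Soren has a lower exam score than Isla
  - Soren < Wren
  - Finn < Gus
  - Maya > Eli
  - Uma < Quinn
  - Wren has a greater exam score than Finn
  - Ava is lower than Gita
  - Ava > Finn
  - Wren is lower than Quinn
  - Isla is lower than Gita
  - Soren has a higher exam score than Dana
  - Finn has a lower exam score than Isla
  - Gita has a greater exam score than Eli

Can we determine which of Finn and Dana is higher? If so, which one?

Following every chain through Dana: above Dana we get Soren, Wren, Isla, Quinn, Gita.
Finn is not reached, and no chain runs the other way from Finn to Dana.
So the given relations leave the order of Dana and Finn undetermined.

undetermined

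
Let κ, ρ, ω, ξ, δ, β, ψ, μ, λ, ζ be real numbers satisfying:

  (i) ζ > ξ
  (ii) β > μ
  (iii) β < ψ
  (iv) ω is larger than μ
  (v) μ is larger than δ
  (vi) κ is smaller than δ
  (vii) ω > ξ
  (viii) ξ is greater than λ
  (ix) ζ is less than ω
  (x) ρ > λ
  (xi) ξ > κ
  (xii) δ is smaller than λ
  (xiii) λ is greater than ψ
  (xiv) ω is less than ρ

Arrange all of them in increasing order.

κ < δ < μ < β < ψ < λ < ξ < ζ < ω < ρ

Each adjacent pair is fixed by a given relation: κ < δ; δ < μ; μ < β; β < ψ; ψ < λ; λ < ξ; ξ < ζ; ζ < ω; ω < ρ. Chaining them end to end gives the full order.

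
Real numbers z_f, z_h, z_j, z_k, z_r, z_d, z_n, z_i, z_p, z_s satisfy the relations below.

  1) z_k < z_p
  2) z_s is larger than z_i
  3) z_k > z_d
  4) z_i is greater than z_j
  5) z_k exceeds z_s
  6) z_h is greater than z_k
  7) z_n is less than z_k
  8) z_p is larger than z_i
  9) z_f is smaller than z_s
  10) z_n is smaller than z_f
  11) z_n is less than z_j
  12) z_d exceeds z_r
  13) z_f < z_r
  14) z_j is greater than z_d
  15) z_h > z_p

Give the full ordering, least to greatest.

The consecutive links are each given: z_n < z_f; z_f < z_r; z_r < z_d; z_d < z_j; z_j < z_i; z_i < z_s; z_s < z_k; z_k < z_p; z_p < z_h.

z_n < z_f < z_r < z_d < z_j < z_i < z_s < z_k < z_p < z_h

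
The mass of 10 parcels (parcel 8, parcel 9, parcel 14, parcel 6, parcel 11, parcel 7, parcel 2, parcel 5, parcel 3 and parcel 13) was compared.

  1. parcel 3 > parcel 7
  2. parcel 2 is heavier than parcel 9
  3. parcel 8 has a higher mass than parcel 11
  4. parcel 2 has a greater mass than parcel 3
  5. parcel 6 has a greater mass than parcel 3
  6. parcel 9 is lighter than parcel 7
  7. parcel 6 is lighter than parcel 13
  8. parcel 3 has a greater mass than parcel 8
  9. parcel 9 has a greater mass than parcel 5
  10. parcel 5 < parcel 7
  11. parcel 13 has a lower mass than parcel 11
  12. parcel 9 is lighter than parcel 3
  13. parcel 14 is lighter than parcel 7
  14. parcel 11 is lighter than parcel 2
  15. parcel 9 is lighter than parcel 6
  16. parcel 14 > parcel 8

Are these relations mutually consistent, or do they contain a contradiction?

inconsistent

Chaining the given relations yields parcel 6 < parcel 13 < parcel 11 < parcel 8 < parcel 14 < parcel 7 < parcel 3, so parcel 6 < parcel 3. But one relation states parcel 3 < parcel 6. These cannot both hold.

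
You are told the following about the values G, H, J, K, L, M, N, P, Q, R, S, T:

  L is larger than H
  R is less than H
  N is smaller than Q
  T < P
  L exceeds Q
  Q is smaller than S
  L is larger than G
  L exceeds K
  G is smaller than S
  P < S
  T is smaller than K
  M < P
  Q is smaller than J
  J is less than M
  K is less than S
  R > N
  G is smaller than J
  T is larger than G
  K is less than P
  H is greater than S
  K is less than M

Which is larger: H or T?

Chaining the given relations: T < K < M < P < S < H.
So T < H; H is the larger of the two.

H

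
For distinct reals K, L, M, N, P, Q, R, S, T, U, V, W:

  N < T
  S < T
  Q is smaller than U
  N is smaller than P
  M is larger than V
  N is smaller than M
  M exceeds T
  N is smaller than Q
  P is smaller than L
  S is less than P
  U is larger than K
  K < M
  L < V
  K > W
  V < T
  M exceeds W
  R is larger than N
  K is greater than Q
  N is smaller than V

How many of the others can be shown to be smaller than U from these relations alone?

Directly below U: Q, K.
One step further: N, W (4 so far).
Nothing else is reachable below U; 4 in all.

4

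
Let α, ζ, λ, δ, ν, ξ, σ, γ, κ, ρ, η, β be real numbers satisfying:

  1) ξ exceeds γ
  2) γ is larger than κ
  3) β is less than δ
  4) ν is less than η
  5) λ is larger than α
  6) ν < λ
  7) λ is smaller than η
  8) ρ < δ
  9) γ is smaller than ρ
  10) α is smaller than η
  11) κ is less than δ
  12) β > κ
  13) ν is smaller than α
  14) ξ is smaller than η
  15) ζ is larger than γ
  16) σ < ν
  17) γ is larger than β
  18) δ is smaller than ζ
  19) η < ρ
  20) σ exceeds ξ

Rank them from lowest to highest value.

The consecutive links are each given: κ < β; β < γ; γ < ξ; ξ < σ; σ < ν; ν < α; α < λ; λ < η; η < ρ; ρ < δ; δ < ζ.

κ < β < γ < ξ < σ < ν < α < λ < η < ρ < δ < ζ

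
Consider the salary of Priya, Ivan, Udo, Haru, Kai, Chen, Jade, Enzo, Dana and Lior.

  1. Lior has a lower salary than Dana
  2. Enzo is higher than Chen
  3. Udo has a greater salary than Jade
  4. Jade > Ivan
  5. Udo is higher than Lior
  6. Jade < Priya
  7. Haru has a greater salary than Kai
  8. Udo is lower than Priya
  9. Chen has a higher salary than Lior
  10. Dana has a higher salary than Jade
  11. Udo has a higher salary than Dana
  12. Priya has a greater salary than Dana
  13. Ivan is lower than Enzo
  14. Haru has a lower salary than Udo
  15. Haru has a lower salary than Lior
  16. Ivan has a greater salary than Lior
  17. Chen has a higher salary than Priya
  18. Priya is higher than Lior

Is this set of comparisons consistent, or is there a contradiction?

consistent

Every relation is compatible with Kai < Haru < Lior < Ivan < Jade < Dana < Udo < Priya < Chen < Enzo; the set is consistent.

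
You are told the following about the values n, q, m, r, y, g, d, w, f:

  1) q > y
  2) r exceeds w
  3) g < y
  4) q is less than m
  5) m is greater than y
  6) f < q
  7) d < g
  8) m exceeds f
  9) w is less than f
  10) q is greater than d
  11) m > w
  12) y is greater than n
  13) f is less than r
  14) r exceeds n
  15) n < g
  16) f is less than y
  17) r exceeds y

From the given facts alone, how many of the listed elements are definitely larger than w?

Directly above w: f, r, m.
One step further: y, q (5 so far).
No other element is forced above w by the given relations, so the count is 5.

5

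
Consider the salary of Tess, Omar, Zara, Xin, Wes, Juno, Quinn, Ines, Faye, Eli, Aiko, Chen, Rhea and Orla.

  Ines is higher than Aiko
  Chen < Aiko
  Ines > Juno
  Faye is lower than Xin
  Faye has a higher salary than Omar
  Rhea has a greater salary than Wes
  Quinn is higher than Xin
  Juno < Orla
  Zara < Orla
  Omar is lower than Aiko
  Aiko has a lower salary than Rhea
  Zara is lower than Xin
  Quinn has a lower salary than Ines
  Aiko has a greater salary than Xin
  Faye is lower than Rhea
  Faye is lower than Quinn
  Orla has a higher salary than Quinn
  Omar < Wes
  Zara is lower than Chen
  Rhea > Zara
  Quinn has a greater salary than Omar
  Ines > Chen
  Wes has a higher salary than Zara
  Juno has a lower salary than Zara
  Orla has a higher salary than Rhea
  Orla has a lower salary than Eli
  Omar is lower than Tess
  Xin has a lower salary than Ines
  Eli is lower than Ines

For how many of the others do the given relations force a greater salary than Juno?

From Juno the given relations immediately reach Zara, Orla, Ines.
From those, Xin, Wes, Chen, Rhea, Eli — 8 in total.
From those, Aiko, Quinn — 10 in total.
No other element is forced above Juno by the given relations, so the count is 10.

10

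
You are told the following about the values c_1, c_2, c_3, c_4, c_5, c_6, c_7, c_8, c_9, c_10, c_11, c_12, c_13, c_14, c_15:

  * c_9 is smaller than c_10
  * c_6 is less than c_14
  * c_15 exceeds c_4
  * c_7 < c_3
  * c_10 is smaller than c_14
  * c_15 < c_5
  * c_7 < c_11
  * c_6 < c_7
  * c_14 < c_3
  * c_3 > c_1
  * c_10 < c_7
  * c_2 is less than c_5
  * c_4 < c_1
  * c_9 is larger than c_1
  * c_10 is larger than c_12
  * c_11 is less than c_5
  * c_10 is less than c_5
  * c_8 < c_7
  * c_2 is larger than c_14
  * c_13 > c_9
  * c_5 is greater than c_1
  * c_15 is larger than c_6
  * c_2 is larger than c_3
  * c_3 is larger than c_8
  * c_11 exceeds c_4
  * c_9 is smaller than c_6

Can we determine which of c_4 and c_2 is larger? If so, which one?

Link the given pairs in sequence: c_4 < c_1; c_1 < c_9; c_9 < c_6; c_6 < c_14; c_14 < c_3; c_3 < c_2.
Together: c_4 < c_1 < c_9 < c_6 < c_14 < c_3 < c_2.
So c_2 is larger.

c_2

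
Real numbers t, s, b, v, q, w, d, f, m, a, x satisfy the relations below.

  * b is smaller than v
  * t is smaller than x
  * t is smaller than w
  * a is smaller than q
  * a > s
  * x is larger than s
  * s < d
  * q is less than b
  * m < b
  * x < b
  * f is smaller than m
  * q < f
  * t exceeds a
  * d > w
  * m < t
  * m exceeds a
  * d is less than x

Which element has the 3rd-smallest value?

q

Chaining the given pairs: s < a < q < f < m < t < w < d < x < b < v.
Counting 3 from the smallest end gives q.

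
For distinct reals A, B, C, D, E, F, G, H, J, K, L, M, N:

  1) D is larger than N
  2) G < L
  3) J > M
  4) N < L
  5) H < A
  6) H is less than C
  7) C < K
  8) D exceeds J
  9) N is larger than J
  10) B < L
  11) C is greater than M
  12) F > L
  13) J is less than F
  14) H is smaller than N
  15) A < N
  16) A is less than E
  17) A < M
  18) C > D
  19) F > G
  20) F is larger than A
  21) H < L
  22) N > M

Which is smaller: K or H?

Following the relations from H: H < A < M < J < N < D < C < K.
So H < K; H is the smaller of the two.

H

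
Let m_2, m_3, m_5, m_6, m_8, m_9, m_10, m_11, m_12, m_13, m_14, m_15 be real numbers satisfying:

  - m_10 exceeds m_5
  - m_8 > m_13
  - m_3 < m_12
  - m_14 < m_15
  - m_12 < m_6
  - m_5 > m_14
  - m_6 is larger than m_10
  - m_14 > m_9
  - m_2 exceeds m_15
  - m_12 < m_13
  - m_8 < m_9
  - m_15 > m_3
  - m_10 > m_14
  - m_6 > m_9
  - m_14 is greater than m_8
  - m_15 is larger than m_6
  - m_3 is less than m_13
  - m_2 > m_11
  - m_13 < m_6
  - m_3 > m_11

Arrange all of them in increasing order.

m_11 < m_3 < m_12 < m_13 < m_8 < m_9 < m_14 < m_5 < m_10 < m_6 < m_15 < m_2

Nothing is placed below m_11, so it is least; from there m_11 < m_3; m_3 < m_12; m_12 < m_13; m_13 < m_8; m_8 < m_9; m_9 < m_14; m_14 < m_5; m_5 < m_10; m_10 < m_6; m_6 < m_15; m_15 < m_2, each given directly.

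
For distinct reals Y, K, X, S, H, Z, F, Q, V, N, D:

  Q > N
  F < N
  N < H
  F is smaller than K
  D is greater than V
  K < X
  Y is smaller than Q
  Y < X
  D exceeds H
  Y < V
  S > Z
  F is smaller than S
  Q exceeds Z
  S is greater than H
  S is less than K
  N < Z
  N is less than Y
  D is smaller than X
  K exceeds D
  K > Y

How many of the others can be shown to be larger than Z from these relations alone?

4

Directly above Z: S, Q.
One step further: K (3 so far).
One step further: X (4 so far).
No other element is forced above Z by the given relations, so the count is 4.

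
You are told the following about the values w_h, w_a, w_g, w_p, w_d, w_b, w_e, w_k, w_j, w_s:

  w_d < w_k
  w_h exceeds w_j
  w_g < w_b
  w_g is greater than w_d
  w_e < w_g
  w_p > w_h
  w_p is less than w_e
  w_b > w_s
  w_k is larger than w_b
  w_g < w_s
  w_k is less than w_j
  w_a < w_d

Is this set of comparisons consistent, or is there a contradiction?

inconsistent

We have w_e < w_g stated directly, yet also w_g < w_s < w_b < w_k < w_j < w_h < w_p < w_e by chaining the others — so w_g < w_e. Contradiction.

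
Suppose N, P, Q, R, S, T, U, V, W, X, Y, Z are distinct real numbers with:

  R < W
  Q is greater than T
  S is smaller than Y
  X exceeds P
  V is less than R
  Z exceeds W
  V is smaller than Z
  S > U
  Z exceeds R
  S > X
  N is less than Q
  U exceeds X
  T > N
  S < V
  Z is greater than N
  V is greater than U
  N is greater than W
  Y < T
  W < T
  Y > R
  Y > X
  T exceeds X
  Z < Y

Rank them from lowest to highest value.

P < X < U < S < V < R < W < N < Z < Y < T < Q

Each adjacent pair is fixed by a given relation: P < X; X < U; U < S; S < V; V < R; R < W; W < N; N < Z; Z < Y; Y < T; T < Q. Chaining them end to end gives the full order.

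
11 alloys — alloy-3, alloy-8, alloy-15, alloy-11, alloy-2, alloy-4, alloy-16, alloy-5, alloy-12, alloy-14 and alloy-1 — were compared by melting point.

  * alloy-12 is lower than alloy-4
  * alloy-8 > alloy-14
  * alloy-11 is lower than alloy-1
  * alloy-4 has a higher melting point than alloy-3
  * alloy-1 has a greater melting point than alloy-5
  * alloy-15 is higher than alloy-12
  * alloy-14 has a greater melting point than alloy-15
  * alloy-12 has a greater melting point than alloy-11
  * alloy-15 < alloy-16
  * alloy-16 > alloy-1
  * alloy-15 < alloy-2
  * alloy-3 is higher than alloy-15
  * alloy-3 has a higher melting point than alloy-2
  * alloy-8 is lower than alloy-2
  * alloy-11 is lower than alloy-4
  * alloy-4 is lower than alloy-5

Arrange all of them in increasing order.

Each adjacent pair is fixed by a given relation: alloy-11 < alloy-12; alloy-12 < alloy-15; alloy-15 < alloy-14; alloy-14 < alloy-8; alloy-8 < alloy-2; alloy-2 < alloy-3; alloy-3 < alloy-4; alloy-4 < alloy-5; alloy-5 < alloy-1; alloy-1 < alloy-16. Chaining them end to end gives the full order.

alloy-11 < alloy-12 < alloy-15 < alloy-14 < alloy-8 < alloy-2 < alloy-3 < alloy-4 < alloy-5 < alloy-1 < alloy-16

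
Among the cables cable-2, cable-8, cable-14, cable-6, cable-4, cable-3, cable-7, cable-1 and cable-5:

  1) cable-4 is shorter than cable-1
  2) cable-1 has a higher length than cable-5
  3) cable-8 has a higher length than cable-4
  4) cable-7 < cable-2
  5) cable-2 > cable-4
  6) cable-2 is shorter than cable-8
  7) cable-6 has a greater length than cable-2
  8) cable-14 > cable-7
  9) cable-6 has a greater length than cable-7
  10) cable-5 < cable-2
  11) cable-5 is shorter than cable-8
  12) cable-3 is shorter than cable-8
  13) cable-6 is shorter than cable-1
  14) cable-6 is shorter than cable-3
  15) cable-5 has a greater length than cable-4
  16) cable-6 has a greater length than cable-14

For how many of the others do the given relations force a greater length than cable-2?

Directly above cable-2: cable-6, cable-8.
One step further: cable-1, cable-3 (4 so far).
Nothing else is reachable above cable-2; 4 in all.

4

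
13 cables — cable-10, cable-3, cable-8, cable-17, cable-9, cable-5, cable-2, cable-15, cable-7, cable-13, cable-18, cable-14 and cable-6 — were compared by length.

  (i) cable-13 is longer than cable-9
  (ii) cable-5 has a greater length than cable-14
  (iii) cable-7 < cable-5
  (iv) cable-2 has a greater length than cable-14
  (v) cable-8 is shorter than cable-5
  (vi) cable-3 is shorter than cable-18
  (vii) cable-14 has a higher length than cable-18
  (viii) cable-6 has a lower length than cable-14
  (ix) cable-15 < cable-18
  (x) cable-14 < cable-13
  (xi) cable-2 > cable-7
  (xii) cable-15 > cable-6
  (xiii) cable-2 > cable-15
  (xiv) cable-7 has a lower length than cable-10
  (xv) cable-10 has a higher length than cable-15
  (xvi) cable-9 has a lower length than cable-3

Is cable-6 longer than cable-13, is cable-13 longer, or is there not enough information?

cable-13

Link the given pairs in sequence: cable-6 < cable-15; cable-15 < cable-18; cable-18 < cable-14; cable-14 < cable-13.
Together: cable-6 < cable-15 < cable-18 < cable-14 < cable-13.
So cable-13 is longer.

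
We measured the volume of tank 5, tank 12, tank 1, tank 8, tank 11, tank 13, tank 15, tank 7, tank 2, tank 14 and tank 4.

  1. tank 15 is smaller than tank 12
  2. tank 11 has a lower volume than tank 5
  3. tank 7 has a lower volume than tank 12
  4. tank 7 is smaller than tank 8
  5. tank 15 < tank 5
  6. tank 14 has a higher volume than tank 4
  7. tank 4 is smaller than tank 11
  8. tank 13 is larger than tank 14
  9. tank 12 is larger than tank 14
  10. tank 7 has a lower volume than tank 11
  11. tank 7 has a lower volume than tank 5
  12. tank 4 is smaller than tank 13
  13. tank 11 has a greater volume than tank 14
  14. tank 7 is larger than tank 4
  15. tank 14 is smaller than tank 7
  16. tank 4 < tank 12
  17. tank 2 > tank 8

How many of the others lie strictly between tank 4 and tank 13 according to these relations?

1

Chaining upward from tank 4 reaches: tank 14, tank 7, tank 12, tank 11, tank 8, tank 5, tank 2.
Chaining downward from tank 13 reaches: tank 14.
Strictly between tank 4 and tank 13 are those in both lists: tank 14 — 1 element.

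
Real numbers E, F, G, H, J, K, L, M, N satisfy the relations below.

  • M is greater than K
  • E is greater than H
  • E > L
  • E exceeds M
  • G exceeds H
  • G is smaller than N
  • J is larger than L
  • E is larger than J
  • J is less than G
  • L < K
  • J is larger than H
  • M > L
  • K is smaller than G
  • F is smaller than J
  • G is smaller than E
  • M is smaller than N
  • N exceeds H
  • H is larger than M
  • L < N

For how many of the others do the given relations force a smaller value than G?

6

From G the given relations immediately reach K, H, J.
From those, L, M, F — 6 in total.
No other element is forced below G by the given relations, so the count is 6.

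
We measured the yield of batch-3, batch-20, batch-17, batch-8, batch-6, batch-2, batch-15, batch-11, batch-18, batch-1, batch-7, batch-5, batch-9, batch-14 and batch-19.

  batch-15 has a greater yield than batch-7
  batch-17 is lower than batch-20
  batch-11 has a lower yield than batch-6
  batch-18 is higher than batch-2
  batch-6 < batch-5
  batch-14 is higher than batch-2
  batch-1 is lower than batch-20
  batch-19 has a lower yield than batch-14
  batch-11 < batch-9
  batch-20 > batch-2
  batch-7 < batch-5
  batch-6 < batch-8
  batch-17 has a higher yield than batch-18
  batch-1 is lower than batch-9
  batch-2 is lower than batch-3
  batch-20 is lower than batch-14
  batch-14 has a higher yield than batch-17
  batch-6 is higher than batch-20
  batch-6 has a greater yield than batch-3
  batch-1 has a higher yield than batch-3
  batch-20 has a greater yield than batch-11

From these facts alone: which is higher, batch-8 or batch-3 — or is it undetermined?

batch-3 < batch-1 < batch-20 < batch-6 < batch-8, by transitivity through batch-1, batch-20, batch-6.
So batch-8 is higher.

batch-8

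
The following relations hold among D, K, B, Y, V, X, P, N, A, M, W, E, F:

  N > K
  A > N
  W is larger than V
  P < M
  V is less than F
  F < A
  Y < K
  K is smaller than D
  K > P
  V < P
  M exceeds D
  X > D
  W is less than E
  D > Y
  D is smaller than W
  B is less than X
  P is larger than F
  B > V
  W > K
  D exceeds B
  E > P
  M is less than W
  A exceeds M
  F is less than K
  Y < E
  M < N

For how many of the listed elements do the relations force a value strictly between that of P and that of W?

The relations place P below W. An element lies strictly between them when it is forced above P and also forced below W.
Above P: {K, D, M, N, X, A, E}. Below W: {V, Y, F, K, B, D, M}.
Intersection: {K, D, M} — 3.

3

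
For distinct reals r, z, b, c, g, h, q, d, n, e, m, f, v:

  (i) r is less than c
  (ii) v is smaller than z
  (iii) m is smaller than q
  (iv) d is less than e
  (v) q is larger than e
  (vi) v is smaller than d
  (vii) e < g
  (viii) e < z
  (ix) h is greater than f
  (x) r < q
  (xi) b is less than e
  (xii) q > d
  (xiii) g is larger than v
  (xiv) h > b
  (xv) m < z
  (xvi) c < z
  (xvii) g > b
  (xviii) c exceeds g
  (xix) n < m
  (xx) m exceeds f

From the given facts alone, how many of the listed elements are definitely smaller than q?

From q the given relations immediately reach r, m, d, e.
From those, f, v, n, b — 8 in total.
No other element is forced below q by the given relations, so the count is 8.

8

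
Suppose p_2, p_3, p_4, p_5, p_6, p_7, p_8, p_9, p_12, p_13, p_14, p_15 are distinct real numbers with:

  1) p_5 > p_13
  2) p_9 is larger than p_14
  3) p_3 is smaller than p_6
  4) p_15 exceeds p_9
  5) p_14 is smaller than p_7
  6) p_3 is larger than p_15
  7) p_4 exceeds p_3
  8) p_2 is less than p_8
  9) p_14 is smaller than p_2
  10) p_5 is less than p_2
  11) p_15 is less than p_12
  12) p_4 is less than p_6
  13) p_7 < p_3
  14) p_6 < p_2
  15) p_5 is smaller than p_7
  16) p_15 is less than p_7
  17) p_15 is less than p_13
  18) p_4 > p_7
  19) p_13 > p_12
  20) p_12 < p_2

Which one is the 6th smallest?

p_5

Piecing the relations together gives one ordering: p_14 < p_9 < p_15 < p_12 < p_13 < p_5 < p_7 < p_3 < p_4 < p_6 < p_2 < p_8.
The 6th smallest is p_5.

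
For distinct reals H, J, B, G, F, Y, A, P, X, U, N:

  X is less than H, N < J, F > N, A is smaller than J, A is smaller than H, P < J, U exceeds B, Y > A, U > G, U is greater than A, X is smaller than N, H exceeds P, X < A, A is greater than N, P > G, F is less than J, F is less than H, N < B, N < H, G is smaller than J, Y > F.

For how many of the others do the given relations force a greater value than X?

8

From X the given relations immediately reach N, A, H.
From those, F, Y, J, B, U — 8 in total.
Nothing else is reachable above X; 8 in all.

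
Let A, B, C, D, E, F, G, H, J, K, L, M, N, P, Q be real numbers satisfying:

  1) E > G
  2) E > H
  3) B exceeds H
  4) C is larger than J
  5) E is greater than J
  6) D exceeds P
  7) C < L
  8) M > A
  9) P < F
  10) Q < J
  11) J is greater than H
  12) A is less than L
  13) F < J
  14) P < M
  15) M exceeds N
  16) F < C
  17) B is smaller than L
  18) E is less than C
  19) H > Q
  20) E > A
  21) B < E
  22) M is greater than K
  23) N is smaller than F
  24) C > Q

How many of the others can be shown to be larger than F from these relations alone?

The elements the relations force above F are J, E, C, L — no chain reaches any other.
That is 4.

4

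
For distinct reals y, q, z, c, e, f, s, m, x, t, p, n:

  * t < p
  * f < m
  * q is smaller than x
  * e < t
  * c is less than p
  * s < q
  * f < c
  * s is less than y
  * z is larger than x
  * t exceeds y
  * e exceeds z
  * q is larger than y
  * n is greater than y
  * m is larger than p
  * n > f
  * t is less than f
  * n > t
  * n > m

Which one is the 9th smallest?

The consecutive relations fix a unique order: s < y < q < x < z < e < t < f < c < p < m < n.
The 9th smallest is c.

c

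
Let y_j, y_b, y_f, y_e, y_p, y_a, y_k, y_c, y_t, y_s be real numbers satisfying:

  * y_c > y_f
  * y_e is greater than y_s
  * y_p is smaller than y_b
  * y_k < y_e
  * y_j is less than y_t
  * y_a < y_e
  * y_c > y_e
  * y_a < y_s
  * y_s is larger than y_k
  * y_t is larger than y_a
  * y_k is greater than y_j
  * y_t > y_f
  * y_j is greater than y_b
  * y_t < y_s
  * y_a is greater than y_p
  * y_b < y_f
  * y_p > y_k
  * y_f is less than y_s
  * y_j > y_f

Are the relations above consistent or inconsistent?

Chaining the given relations yields y_b < y_f < y_j < y_k < y_p, so y_b < y_p. But one relation states y_p < y_b. These cannot both hold.

inconsistent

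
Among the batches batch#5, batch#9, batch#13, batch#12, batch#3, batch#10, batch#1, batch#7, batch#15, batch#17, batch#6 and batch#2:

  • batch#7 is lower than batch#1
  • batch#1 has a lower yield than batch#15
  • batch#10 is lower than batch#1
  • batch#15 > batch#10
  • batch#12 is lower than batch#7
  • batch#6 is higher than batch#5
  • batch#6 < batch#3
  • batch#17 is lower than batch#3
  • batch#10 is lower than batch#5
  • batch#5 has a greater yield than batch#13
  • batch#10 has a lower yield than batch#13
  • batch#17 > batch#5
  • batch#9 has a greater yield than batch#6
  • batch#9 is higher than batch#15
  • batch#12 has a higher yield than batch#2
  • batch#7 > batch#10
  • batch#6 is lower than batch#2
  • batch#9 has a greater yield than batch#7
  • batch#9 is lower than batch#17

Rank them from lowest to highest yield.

Each adjacent pair is fixed by a given relation: batch#10 < batch#13; batch#13 < batch#5; batch#5 < batch#6; batch#6 < batch#2; batch#2 < batch#12; batch#12 < batch#7; batch#7 < batch#1; batch#1 < batch#15; batch#15 < batch#9; batch#9 < batch#17; batch#17 < batch#3. Chaining them end to end gives the full order.

batch#10 < batch#13 < batch#5 < batch#6 < batch#2 < batch#12 < batch#7 < batch#1 < batch#15 < batch#9 < batch#17 < batch#3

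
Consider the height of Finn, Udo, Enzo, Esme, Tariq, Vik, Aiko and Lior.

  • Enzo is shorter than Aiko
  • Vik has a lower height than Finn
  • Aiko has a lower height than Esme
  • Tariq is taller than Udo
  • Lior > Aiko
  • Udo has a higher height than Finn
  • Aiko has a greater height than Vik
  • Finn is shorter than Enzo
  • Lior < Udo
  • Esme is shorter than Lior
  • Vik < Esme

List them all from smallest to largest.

Each adjacent pair is fixed by a given relation: Vik < Finn; Finn < Enzo; Enzo < Aiko; Aiko < Esme; Esme < Lior; Lior < Udo; Udo < Tariq. Chaining them end to end gives the full order.

Vik < Finn < Enzo < Aiko < Esme < Lior < Udo < Tariq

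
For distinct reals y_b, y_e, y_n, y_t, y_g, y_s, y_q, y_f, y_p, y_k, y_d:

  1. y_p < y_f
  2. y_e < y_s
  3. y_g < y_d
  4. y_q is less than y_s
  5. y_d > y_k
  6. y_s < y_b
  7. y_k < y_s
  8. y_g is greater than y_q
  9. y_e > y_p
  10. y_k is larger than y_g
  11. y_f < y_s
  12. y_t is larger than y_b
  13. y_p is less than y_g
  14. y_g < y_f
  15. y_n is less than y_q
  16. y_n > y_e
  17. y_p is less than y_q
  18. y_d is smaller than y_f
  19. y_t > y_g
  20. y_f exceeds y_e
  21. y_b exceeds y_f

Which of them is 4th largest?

y_f

The consecutive relations fix a unique order: y_p < y_e < y_n < y_q < y_g < y_k < y_d < y_f < y_s < y_b < y_t.
The 4th largest is y_f.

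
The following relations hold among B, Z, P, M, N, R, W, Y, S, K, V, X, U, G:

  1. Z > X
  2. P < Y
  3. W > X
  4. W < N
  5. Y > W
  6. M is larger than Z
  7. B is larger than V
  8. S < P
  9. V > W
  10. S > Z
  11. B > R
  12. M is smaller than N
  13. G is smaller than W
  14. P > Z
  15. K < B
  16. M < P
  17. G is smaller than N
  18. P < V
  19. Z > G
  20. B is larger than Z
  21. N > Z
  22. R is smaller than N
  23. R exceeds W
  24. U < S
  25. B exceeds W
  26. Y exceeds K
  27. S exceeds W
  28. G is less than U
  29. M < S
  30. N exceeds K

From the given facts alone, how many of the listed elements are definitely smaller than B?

11

The elements the relations force below B are X, G, Z, W, R, M, U, K, S, P, V — no chain reaches any other.
That is 11.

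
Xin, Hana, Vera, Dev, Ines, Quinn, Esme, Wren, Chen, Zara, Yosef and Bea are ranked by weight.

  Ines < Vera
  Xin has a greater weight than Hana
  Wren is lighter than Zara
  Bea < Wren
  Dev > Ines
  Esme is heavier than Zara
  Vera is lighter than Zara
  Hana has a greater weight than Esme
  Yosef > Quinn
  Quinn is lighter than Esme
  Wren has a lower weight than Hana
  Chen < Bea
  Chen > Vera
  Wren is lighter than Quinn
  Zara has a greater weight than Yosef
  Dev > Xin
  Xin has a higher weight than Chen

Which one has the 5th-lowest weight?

Piecing the relations together gives one ordering: Ines < Vera < Chen < Bea < Wren < Quinn < Yosef < Zara < Esme < Hana < Xin < Dev.
The 5th smallest is Wren.

Wren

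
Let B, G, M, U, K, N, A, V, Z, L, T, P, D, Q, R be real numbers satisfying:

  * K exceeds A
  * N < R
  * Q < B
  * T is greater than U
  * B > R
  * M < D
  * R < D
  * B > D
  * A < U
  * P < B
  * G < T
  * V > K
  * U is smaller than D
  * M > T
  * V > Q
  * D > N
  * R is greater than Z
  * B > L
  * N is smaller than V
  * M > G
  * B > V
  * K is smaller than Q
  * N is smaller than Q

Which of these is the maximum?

Chaining downward from B: directly below it, L, P, R, Q, V, D; then Z, N, U, K, M; then A, G, T.
That covers every other element, and nothing is given above B, so B is the maximum.

B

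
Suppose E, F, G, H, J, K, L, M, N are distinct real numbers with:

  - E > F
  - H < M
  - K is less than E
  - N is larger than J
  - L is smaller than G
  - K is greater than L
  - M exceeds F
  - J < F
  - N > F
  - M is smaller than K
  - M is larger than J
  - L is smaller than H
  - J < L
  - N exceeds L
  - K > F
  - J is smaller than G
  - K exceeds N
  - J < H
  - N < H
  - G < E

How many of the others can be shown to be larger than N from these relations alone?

4

From N the given relations immediately reach H, K.
From those, M, E — 4 in total.
No other element is forced above N by the given relations, so the count is 4.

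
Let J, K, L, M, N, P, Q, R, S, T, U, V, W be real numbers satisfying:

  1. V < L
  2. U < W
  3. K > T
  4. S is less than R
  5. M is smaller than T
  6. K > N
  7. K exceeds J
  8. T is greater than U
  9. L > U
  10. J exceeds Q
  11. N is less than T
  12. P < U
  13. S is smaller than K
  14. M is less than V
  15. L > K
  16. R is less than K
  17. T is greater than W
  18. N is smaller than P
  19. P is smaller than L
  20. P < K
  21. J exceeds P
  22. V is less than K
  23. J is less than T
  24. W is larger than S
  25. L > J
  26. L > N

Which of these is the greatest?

S is not greatest since S < K; R is not greatest since R < K; N is not greatest since N < K; M is not greatest since M < V; V is not greatest since V < L; Q is not greatest since Q < J; P is not greatest since P < L; U is not greatest since U < T; J is not greatest since J < L; W is not greatest since W < T; T is not greatest since T < K; K is not greatest since K < L.
Only L has nothing above it, so L is the greatest.

L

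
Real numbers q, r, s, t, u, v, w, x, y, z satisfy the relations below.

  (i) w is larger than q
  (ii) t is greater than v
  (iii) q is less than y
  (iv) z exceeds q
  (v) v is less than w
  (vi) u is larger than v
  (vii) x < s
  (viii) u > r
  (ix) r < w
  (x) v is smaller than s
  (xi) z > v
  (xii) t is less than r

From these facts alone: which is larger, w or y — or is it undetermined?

Following every chain through w: below w we get v, t, r, q.
y is not reached, and no chain runs the other way from y to w.
So the given relations leave the order of w and y undetermined.

undetermined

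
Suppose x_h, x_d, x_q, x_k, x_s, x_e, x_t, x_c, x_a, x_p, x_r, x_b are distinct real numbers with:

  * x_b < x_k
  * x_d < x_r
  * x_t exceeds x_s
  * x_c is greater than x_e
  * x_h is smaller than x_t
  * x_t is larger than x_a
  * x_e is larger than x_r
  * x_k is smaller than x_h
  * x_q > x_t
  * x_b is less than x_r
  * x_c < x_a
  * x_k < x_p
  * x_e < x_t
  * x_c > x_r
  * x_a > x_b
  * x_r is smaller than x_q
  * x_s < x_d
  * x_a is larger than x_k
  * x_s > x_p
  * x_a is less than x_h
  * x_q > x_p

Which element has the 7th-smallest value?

The consecutive relations fix a unique order: x_b < x_k < x_p < x_s < x_d < x_r < x_e < x_c < x_a < x_h < x_t < x_q.
Counting 7 from the smallest end gives x_e.

x_e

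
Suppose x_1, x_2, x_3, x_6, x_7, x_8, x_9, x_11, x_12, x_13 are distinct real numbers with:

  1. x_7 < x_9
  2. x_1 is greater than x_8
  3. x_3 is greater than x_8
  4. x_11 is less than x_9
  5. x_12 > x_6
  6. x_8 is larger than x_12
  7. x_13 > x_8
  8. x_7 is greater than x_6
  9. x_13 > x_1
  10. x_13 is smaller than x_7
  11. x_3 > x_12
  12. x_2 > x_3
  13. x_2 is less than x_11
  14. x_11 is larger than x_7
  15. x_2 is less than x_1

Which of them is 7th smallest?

Chaining the given pairs: x_6 < x_12 < x_8 < x_3 < x_2 < x_1 < x_13 < x_7 < x_11 < x_9.
The 7th smallest is x_13.

x_13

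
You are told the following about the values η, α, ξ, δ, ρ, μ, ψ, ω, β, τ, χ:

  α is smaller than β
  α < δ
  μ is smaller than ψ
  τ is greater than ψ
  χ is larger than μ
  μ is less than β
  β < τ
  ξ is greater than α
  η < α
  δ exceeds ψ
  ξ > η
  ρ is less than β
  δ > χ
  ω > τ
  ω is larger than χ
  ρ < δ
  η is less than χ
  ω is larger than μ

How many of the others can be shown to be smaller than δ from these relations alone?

Directly below δ: ρ, ψ, χ, α.
One step further: μ, η (6 so far).
Nothing else is reachable below δ; 6 in all.

6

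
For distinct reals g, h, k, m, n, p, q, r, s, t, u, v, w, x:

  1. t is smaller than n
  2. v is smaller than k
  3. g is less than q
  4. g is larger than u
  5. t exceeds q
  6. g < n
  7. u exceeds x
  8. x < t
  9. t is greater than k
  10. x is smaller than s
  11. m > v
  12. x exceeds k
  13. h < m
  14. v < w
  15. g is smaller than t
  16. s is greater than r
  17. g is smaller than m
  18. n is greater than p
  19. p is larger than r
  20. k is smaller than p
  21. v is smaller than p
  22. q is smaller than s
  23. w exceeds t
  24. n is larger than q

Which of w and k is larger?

w

k < x and x < u give k < u.
Then u < g extends the chain to g.
Then g < q extends the chain to q.
With q < t: k < x < u < g < q < t.
Then t < w extends the chain to w.
So k < w; w is the larger of the two.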